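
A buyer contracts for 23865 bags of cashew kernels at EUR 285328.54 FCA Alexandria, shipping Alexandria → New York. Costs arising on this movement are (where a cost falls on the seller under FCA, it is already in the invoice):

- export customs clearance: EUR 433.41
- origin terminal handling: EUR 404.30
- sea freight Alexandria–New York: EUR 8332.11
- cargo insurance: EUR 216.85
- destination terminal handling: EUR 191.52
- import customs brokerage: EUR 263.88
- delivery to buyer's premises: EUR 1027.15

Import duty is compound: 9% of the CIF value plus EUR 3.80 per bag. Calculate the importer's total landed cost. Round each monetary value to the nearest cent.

FCA: the seller delivers export-cleared goods to the carrier; the buyer bears costs from that point.
Already in the invoice (seller's account under FCA): export clearance — exclude.
CIF value = FCA price + origin terminal + freight + insurance = 285328.54 + 404.30 + 8332.11 + 216.85 = 294281.80
Ad valorem component: 294281.80 × 9% = 26485.36
Specific component: 23865 × 3.80 = 90687.00
Import duty = 26485.36 + 90687.00 = 117172.36
Buyer bears: origin terminal 404.30 + freight 8332.11 + insurance 216.85 + destination terminal 191.52 + brokerage 263.88 + delivery 1027.15 + duty 117172.36 = 127608.17
Landed cost = invoice 285328.54 + 127608.17 = 412936.71

Total landed cost: EUR 412936.71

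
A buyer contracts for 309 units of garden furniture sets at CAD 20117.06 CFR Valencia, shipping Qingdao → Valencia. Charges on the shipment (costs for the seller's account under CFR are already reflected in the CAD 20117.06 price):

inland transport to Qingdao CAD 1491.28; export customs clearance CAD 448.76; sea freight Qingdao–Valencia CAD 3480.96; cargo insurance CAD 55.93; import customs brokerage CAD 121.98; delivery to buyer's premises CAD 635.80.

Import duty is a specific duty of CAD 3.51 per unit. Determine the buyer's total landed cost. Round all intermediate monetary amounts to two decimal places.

Total landed cost: CAD 22015.36

CFR: the seller pays costs through ocean freight to the destination port, but not insurance.
Already in the invoice (seller's account under CFR): inland to port, export clearance, freight — exclude.
CIF value = CFR price + insurance = 20117.06 + 55.93 = 20172.99
Import duty = 309 × 3.51 = 1084.59
Buyer bears: insurance 55.93 + brokerage 121.98 + delivery 635.80 + duty 1084.59 = 1898.30
Landed cost = invoice 20117.06 + 1898.30 = 22015.36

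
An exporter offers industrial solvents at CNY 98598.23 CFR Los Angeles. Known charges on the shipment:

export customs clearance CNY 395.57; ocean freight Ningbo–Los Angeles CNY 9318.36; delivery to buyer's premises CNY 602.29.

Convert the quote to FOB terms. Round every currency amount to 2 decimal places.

Not relevant to the conversion: export clearance — on the seller under both CFR and FOB; already in the CFR price and stays in the FOB price. delivery — on the buyer under both terms; not part of either seller's price.
From CFR to FOB, the seller no longer bears: freight.
FOB price = 98598.23 − 9318.36 = 89279.87

FOB price: CNY 89279.87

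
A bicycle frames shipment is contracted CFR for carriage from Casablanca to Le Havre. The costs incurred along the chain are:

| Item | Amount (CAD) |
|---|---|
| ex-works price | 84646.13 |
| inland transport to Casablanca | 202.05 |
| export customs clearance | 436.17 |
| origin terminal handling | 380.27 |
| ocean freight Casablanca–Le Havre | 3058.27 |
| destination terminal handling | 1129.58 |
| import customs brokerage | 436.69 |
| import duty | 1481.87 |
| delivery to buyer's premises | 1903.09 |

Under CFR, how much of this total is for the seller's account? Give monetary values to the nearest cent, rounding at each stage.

Seller's account: CAD 88722.89

CFR: the seller pays costs through ocean freight to the destination port, but not insurance.
Seller's account: goods 84646.13 + inland to port 202.05 + export clearance 436.17 + origin terminal 380.27 + freight 3058.27 = 88722.89
Buyer's account: destination terminal 1129.58 + brokerage 436.69 + duty 1481.87 + delivery 1903.09 = 4951.23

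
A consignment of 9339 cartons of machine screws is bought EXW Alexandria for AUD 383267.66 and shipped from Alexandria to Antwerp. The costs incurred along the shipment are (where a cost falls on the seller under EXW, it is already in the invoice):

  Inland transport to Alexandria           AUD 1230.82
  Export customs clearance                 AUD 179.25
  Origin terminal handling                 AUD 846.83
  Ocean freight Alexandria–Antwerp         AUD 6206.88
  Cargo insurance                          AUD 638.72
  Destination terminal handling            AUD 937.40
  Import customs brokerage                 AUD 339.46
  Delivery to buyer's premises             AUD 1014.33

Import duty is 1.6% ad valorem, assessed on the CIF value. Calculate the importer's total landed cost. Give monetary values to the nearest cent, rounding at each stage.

Total landed cost: AUD 400939.27

EXW: the seller makes goods available at their premises; the buyer bears all onward costs.
CIF value = EXW price + inland to port + export clearance + origin terminal + freight + insurance = 383267.66 + 1230.82 + 179.25 + 846.83 + 6206.88 + 638.72 = 392370.16
Import duty = 392370.16 × 1.6% = 6277.92
Buyer bears: inland to port 1230.82 + export clearance 179.25 + origin terminal 846.83 + freight 6206.88 + insurance 638.72 + destination terminal 937.40 + brokerage 339.46 + delivery 1014.33 + duty 6277.92 = 17671.61
Landed cost = invoice 383267.66 + 17671.61 = 400939.27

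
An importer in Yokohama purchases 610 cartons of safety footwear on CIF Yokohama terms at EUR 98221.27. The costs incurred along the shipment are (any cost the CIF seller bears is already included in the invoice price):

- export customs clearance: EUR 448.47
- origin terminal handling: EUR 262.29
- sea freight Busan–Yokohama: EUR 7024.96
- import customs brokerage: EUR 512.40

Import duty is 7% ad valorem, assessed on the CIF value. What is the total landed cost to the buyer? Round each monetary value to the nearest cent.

CIF: the seller pays costs through ocean freight and marine insurance to the destination port.
Already in the invoice (seller's account under CIF): export clearance, origin terminal, freight — exclude.
The CIF price already equals the CIF value: 98221.27
Import duty = 98221.27 × 7% = 6875.49
Buyer bears: brokerage 512.40 + duty 6875.49 = 7387.89
Landed cost = invoice 98221.27 + 7387.89 = 105609.16

Total landed cost: EUR 105609.16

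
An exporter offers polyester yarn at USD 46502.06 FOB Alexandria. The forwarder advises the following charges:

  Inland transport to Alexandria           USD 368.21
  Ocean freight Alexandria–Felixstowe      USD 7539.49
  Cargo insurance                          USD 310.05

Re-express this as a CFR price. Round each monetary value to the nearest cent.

CFR price: USD 54041.55

Not relevant to the conversion: inland to port — on the seller under both FOB and CFR; already in the FOB price and stays in the CFR price. insurance — on the buyer under both terms; not part of either seller's price.
From FOB to CFR, the seller additionally bears: freight.
CFR price = 46502.06 + 7539.49 = 54041.55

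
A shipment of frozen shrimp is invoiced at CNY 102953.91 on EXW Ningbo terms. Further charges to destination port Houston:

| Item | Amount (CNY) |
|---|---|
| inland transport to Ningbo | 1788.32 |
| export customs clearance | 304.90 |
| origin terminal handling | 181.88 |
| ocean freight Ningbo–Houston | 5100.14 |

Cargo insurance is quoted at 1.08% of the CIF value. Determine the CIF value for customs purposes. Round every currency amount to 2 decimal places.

CIF value: CNY 111533.71

Let C be the CIF value. C = EXW price + pre-shipment costs + freight + 1.08% × C
C − 1.08% × C = 102953.91 + 1788.32 + 304.90 + 181.88 + 5100.14
0.9892 × C = 110329.15
C = 110329.15 / 0.9892 = 111533.71
Insurance premium = 1.08% × 111533.71 = 1204.56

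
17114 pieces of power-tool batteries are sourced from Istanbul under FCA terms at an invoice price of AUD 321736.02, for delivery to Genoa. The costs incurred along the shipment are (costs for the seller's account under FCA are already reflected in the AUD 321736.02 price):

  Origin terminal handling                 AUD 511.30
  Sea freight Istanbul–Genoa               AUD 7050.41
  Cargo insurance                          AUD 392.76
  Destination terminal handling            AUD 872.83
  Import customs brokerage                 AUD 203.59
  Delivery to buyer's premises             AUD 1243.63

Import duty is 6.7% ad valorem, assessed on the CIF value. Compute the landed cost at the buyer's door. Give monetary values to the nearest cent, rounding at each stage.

FCA: the seller delivers export-cleared goods to the carrier; the buyer bears costs from that point.
CIF value = FCA price + origin terminal + freight + insurance = 321736.02 + 511.30 + 7050.41 + 392.76 = 329690.49
Import duty = 329690.49 × 6.7% = 22089.26
Buyer bears: origin terminal 511.30 + freight 7050.41 + insurance 392.76 + destination terminal 872.83 + brokerage 203.59 + delivery 1243.63 + duty 22089.26 = 32363.78
Landed cost = invoice 321736.02 + 32363.78 = 354099.80

Total landed cost: AUD 354099.80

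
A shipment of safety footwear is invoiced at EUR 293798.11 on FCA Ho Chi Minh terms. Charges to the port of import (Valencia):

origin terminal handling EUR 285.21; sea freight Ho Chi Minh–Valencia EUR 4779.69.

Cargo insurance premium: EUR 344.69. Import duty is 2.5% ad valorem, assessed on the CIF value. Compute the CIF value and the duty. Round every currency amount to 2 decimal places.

CIF = FCA price + pre-shipment costs + freight + insurance
CIF = 293798.11 + 285.21 + 4779.69 + 344.69 = 299207.70
Import duty = 299207.70 × 2.5% = 7480.19

CIF value: EUR 299207.70; import duty: EUR 7480.19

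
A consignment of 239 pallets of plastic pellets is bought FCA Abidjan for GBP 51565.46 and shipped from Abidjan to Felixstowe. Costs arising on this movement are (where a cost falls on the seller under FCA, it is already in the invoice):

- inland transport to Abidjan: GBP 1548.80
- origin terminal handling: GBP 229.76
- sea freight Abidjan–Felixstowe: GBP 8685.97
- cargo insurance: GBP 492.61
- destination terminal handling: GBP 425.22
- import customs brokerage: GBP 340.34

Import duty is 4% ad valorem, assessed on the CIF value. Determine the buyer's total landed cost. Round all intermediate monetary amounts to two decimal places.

FCA: the seller delivers export-cleared goods to the carrier; the buyer bears costs from that point.
Already in the invoice (seller's account under FCA): inland to port — exclude.
CIF value = FCA price + origin terminal + freight + insurance = 51565.46 + 229.76 + 8685.97 + 492.61 = 60973.80
Import duty = 60973.80 × 4% = 2438.95
Buyer bears: origin terminal 229.76 + freight 8685.97 + insurance 492.61 + destination terminal 425.22 + brokerage 340.34 + duty 2438.95 = 12612.85
Landed cost = invoice 51565.46 + 12612.85 = 64178.31

Total landed cost: GBP 64178.31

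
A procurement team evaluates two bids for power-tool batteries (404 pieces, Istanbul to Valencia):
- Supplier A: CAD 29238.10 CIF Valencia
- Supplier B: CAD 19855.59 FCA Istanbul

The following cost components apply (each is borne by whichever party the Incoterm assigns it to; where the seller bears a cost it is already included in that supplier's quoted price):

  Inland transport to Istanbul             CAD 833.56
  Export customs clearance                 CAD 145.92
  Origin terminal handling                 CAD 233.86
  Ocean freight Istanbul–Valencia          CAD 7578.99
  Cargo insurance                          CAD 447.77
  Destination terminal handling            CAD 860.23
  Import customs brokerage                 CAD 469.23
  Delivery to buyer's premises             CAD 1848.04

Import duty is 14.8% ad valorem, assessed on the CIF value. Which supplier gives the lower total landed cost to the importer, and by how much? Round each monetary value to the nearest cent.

Supplier A (CIF):
The CIF price already equals the CIF value: 29238.10
Import duty = 29238.10 × 14.8% = 4327.24
Buyer bears (A): 860.23 + 469.23 + 1848.04 = 3177.50
Landed cost (A) = invoice 29238.10 + 3177.50 + duty 4327.24 = 36742.84
Supplier B (FCA):
CIF value = FCA price + origin terminal + freight + insurance = 19855.59 + 233.86 + 7578.99 + 447.77 = 28116.21
Import duty = 28116.21 × 14.8% = 4161.20
Buyer bears (B): 233.86 + 7578.99 + 447.77 + 860.23 + 469.23 + 1848.04 = 11438.12
Landed cost (B) = invoice 19855.59 + 11438.12 + duty 4161.20 = 35454.91
Difference = |36742.84 − 35454.91| = 1287.93

Supplier B is cheaper by CAD 1287.93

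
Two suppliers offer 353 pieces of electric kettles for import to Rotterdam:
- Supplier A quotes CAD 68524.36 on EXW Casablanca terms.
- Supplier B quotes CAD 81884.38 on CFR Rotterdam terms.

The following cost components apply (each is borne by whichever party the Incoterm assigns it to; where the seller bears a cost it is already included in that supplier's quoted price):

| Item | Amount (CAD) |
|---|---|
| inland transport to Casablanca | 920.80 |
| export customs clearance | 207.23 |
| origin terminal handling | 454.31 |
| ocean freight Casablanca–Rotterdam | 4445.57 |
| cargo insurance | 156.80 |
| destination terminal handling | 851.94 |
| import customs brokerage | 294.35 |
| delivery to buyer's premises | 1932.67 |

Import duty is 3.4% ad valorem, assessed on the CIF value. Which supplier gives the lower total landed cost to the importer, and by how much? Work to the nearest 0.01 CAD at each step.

Supplier A (EXW):
CIF value = EXW price + inland to port + export clearance + origin terminal + freight + insurance = 68524.36 + 920.80 + 207.23 + 454.31 + 4445.57 + 156.80 = 74709.07
Import duty = 74709.07 × 3.4% = 2540.11
Buyer bears (A): 920.80 + 207.23 + 454.31 + 4445.57 + 156.80 + 851.94 + 294.35 + 1932.67 = 9263.67
Landed cost (A) = invoice 68524.36 + 9263.67 + duty 2540.11 = 80328.14
Supplier B (CFR):
CIF value = CFR price + insurance = 81884.38 + 156.80 = 82041.18
Import duty = 82041.18 × 3.4% = 2789.40
Buyer bears (B): 156.80 + 851.94 + 294.35 + 1932.67 = 3235.76
Landed cost (B) = invoice 81884.38 + 3235.76 + duty 2789.40 = 87909.54
Difference = |80328.14 − 87909.54| = 7581.40

Supplier A is cheaper by CAD 7581.40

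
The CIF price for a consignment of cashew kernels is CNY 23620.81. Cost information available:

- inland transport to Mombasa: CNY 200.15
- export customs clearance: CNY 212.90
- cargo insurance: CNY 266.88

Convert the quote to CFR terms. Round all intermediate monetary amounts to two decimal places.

CFR price: CNY 23353.93

Not relevant to the conversion: export clearance, inland to port — on the seller under both CIF and CFR; already in the CIF price and stays in the CFR price.
From CIF to CFR, the seller no longer bears: insurance.
CFR price = 23620.81 − 266.88 = 23353.93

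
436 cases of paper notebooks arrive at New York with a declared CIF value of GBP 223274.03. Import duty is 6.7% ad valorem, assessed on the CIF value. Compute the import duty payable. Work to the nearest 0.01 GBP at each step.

Import duty = 223274.03 × 6.7% = 14959.36

Import duty: GBP 14959.36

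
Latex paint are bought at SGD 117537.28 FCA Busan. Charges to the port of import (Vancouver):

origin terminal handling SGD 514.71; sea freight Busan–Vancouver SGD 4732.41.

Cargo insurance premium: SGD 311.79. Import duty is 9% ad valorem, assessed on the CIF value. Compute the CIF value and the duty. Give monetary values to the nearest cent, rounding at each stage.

CIF = FCA price + pre-shipment costs + freight + insurance
CIF = 117537.28 + 514.71 + 4732.41 + 311.79 = 123096.19
Import duty = 123096.19 × 9% = 11078.66

CIF value: SGD 123096.19; import duty: SGD 11078.66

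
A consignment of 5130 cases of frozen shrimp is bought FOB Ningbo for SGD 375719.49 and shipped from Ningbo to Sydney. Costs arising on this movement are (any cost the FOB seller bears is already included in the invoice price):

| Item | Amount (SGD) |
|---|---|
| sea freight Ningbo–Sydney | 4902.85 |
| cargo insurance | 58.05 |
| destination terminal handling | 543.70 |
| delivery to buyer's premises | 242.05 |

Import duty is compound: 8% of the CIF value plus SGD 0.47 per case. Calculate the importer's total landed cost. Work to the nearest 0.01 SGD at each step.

Total landed cost: SGD 414331.67

FOB: the seller bears costs until goods are on board at the origin port; the buyer bears freight, insurance and all costs thereafter.
CIF value = FOB price + freight + insurance = 375719.49 + 4902.85 + 58.05 = 380680.39
Ad valorem component: 380680.39 × 8% = 30454.43
Specific component: 5130 × 0.47 = 2411.10
Import duty = 30454.43 + 2411.10 = 32865.53
Buyer bears: freight 4902.85 + insurance 58.05 + destination terminal 543.70 + delivery 242.05 + duty 32865.53 = 38612.18
Landed cost = invoice 375719.49 + 38612.18 = 414331.67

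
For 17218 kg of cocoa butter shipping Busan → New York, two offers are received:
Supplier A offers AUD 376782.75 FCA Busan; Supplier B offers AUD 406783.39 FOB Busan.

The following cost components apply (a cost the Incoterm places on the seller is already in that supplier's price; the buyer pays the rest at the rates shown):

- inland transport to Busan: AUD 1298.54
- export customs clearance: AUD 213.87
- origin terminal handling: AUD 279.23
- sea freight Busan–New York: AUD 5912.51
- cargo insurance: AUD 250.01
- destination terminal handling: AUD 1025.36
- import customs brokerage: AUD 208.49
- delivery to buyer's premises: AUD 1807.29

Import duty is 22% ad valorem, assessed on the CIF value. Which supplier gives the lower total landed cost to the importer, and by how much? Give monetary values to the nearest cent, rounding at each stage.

Supplier A is cheaper by AUD 36260.12

Supplier A (FCA):
CIF value = FCA price + origin terminal + freight + insurance = 376782.75 + 279.23 + 5912.51 + 250.01 = 383224.50
Import duty = 383224.50 × 22% = 84309.39
Buyer bears (A): 279.23 + 5912.51 + 250.01 + 1025.36 + 208.49 + 1807.29 = 9482.89
Landed cost (A) = invoice 376782.75 + 9482.89 + duty 84309.39 = 470575.03
Supplier B (FOB):
CIF value = FOB price + freight + insurance = 406783.39 + 5912.51 + 250.01 = 412945.91
Import duty = 412945.91 × 22% = 90848.10
Buyer bears (B): 5912.51 + 250.01 + 1025.36 + 208.49 + 1807.29 = 9203.66
Landed cost (B) = invoice 406783.39 + 9203.66 + duty 90848.10 = 506835.15
Difference = |470575.03 − 506835.15| = 36260.12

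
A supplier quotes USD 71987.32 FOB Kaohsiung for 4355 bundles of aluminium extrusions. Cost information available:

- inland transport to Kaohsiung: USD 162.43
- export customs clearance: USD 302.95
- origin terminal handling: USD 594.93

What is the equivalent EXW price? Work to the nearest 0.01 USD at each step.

EXW price: USD 70927.01

From FOB to EXW, the seller no longer bears: inland to port, export clearance, origin terminal.
EXW price = 71987.32 − 162.43 − 302.95 − 594.93 = 70927.01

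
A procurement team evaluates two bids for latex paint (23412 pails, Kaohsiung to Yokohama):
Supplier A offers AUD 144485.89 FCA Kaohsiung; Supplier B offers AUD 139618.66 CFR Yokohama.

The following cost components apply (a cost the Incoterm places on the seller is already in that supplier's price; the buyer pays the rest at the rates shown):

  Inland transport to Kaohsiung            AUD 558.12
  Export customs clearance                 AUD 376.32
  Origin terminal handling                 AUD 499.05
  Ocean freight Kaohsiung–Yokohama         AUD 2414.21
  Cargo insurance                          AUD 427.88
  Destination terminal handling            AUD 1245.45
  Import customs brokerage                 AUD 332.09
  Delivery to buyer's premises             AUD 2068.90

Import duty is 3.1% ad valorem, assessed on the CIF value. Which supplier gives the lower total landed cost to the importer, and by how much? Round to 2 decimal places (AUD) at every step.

Supplier A (FCA):
CIF value = FCA price + origin terminal + freight + insurance = 144485.89 + 499.05 + 2414.21 + 427.88 = 147827.03
Import duty = 147827.03 × 3.1% = 4582.64
Buyer bears (A): 499.05 + 2414.21 + 427.88 + 1245.45 + 332.09 + 2068.90 = 6987.58
Landed cost (A) = invoice 144485.89 + 6987.58 + duty 4582.64 = 156056.11
Supplier B (CFR):
CIF value = CFR price + insurance = 139618.66 + 427.88 = 140046.54
Import duty = 140046.54 × 3.1% = 4341.44
Buyer bears (B): 427.88 + 1245.45 + 332.09 + 2068.90 = 4074.32
Landed cost (B) = invoice 139618.66 + 4074.32 + duty 4341.44 = 148034.42
Difference = |156056.11 − 148034.42| = 8021.69

Supplier B is cheaper by AUD 8021.69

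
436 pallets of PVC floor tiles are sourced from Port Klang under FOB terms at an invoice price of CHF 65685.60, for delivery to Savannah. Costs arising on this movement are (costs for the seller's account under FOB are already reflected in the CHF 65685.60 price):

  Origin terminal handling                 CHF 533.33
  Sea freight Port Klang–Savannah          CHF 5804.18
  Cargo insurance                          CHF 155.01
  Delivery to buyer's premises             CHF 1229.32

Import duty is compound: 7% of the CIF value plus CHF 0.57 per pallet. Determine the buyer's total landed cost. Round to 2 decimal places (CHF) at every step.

Total landed cost: CHF 78137.77

FOB: the seller bears costs until goods are on board at the origin port; the buyer bears freight, insurance and all costs thereafter.
Already in the invoice (seller's account under FOB): origin terminal — exclude.
CIF value = FOB price + freight + insurance = 65685.60 + 5804.18 + 155.01 = 71644.79
Ad valorem component: 71644.79 × 7% = 5015.14
Specific component: 436 × 0.57 = 248.52
Import duty = 5015.14 + 248.52 = 5263.66
Buyer bears: freight 5804.18 + insurance 155.01 + delivery 1229.32 + duty 5263.66 = 12452.17
Landed cost = invoice 65685.60 + 12452.17 = 78137.77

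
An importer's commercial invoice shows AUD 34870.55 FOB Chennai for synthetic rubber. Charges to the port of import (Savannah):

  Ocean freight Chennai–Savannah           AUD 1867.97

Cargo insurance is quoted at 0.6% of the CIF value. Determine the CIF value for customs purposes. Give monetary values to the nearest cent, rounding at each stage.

Let C be the CIF value. C = FOB price + freight + 0.6% × C
C − 0.6% × C = 34870.55 + 1867.97
0.994 × C = 36738.52
C = 36738.52 / 0.994 = 36960.28
Insurance premium = 0.6% × 36960.28 = 221.76

CIF value: AUD 36960.28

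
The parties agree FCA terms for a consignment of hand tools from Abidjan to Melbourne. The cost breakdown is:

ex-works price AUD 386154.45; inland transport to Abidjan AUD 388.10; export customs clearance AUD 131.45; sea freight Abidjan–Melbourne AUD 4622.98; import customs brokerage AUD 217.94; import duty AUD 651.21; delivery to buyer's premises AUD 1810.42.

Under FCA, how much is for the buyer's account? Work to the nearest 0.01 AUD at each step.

FCA: the seller delivers export-cleared goods to the carrier; the buyer bears costs from that point.
Seller's account: goods 386154.45 + inland to port 388.10 + export clearance 131.45 = 386674.00
Buyer's account: freight 4622.98 + brokerage 217.94 + duty 651.21 + delivery 1810.42 = 7302.55

Buyer's account: AUD 7302.55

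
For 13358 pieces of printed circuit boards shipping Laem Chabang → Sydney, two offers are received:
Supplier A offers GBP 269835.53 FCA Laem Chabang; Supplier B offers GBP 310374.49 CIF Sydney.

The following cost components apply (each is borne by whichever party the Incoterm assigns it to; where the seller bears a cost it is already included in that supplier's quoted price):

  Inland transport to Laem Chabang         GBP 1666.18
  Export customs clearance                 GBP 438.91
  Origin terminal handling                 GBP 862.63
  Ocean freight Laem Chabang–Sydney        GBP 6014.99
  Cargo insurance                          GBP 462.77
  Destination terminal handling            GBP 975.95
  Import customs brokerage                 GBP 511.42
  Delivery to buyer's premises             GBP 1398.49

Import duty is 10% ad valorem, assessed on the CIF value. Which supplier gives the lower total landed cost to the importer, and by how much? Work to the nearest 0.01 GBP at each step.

Supplier A (FCA):
CIF value = FCA price + origin terminal + freight + insurance = 269835.53 + 862.63 + 6014.99 + 462.77 = 277175.92
Import duty = 277175.92 × 10% = 27717.59
Buyer bears (A): 862.63 + 6014.99 + 462.77 + 975.95 + 511.42 + 1398.49 = 10226.25
Landed cost (A) = invoice 269835.53 + 10226.25 + duty 27717.59 = 307779.37
Supplier B (CIF):
The CIF price already equals the CIF value: 310374.49
Import duty = 310374.49 × 10% = 31037.45
Buyer bears (B): 975.95 + 511.42 + 1398.49 = 2885.86
Landed cost (B) = invoice 310374.49 + 2885.86 + duty 31037.45 = 344297.80
Difference = |307779.37 − 344297.80| = 36518.43

Supplier A is cheaper by GBP 36518.43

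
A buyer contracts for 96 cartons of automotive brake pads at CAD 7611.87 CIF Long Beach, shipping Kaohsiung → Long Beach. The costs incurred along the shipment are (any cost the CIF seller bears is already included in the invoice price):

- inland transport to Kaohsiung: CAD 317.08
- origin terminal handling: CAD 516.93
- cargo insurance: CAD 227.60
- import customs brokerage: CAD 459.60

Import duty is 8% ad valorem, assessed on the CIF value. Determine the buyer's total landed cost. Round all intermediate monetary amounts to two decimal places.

CIF: the seller pays costs through ocean freight and marine insurance to the destination port.
Already in the invoice (seller's account under CIF): inland to port, origin terminal, insurance — exclude.
The CIF price already equals the CIF value: 7611.87
Import duty = 7611.87 × 8% = 608.95
Buyer bears: brokerage 459.60 + duty 608.95 = 1068.55
Landed cost = invoice 7611.87 + 1068.55 = 8680.42

Total landed cost: CAD 8680.42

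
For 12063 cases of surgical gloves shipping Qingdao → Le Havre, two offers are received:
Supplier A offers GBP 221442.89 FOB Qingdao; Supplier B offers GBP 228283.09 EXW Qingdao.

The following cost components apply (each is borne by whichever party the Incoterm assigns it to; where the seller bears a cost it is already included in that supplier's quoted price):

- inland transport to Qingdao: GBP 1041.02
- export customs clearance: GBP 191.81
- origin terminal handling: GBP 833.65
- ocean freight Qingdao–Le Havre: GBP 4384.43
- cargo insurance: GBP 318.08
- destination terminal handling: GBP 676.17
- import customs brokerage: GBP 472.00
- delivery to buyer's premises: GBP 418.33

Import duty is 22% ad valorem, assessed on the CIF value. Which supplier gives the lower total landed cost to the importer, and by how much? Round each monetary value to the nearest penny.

Supplier A (FOB):
CIF value = FOB price + freight + insurance = 221442.89 + 4384.43 + 318.08 = 226145.40
Import duty = 226145.40 × 22% = 49751.99
Buyer bears (A): 4384.43 + 318.08 + 676.17 + 472.00 + 418.33 = 6269.01
Landed cost (A) = invoice 221442.89 + 6269.01 + duty 49751.99 = 277463.89
Supplier B (EXW):
CIF value = EXW price + inland to port + export clearance + origin terminal + freight + insurance = 228283.09 + 1041.02 + 191.81 + 833.65 + 4384.43 + 318.08 = 235052.08
Import duty = 235052.08 × 22% = 51711.46
Buyer bears (B): 1041.02 + 191.81 + 833.65 + 4384.43 + 318.08 + 676.17 + 472.00 + 418.33 = 8335.49
Landed cost (B) = invoice 228283.09 + 8335.49 + duty 51711.46 = 288330.04
Difference = |277463.89 − 288330.04| = 10866.15

Supplier A is cheaper by GBP 10866.15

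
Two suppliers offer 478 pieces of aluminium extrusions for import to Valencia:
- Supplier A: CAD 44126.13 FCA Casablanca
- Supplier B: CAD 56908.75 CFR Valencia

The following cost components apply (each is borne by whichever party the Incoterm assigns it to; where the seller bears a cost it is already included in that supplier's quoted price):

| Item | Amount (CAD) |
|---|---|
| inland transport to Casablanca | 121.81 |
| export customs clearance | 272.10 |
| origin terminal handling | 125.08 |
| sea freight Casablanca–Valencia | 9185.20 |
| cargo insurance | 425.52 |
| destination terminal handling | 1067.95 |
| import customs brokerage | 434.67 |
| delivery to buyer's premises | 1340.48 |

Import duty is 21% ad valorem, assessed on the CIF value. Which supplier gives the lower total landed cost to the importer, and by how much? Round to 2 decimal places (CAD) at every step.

Supplier A (FCA):
CIF value = FCA price + origin terminal + freight + insurance = 44126.13 + 125.08 + 9185.20 + 425.52 = 53861.93
Import duty = 53861.93 × 21% = 11311.01
Buyer bears (A): 125.08 + 9185.20 + 425.52 + 1067.95 + 434.67 + 1340.48 = 12578.90
Landed cost (A) = invoice 44126.13 + 12578.90 + duty 11311.01 = 68016.04
Supplier B (CFR):
CIF value = CFR price + insurance = 56908.75 + 425.52 = 57334.27
Import duty = 57334.27 × 21% = 12040.20
Buyer bears (B): 425.52 + 1067.95 + 434.67 + 1340.48 = 3268.62
Landed cost (B) = invoice 56908.75 + 3268.62 + duty 12040.20 = 72217.57
Difference = |68016.04 − 72217.57| = 4201.53

Supplier A is cheaper by CAD 4201.53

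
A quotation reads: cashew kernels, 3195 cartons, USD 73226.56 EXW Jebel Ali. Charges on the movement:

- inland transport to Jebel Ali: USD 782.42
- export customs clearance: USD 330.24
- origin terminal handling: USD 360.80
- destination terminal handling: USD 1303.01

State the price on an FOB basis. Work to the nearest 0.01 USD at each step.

Not relevant to the conversion: destination terminal — on the buyer under both terms; not part of either seller's price.
From EXW to FOB, the seller additionally bears: inland to port, export clearance, origin terminal.
FOB price = 73226.56 + 782.42 + 330.24 + 360.80 = 74700.02

FOB price: USD 74700.02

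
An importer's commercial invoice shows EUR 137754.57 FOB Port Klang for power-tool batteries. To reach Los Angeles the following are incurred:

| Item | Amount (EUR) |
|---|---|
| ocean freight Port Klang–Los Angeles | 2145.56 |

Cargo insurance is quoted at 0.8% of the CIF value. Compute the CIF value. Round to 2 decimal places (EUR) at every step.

Let C be the CIF value. C = FOB price + freight + 0.8% × C
C − 0.8% × C = 137754.57 + 2145.56
0.992 × C = 139900.13
C = 139900.13 / 0.992 = 141028.36
Insurance premium = 0.8% × 141028.36 = 1128.23

CIF value: EUR 141028.36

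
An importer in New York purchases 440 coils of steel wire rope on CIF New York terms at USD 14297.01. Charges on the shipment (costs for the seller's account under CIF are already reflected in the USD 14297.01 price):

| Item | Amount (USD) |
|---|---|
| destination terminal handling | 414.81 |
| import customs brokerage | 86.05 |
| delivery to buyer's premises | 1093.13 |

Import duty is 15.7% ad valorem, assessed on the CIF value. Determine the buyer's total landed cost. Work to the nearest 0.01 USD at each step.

CIF: the seller pays costs through ocean freight and marine insurance to the destination port.
The CIF price already equals the CIF value: 14297.01
Import duty = 14297.01 × 15.7% = 2244.63
Buyer bears: destination terminal 414.81 + brokerage 86.05 + delivery 1093.13 + duty 2244.63 = 3838.62
Landed cost = invoice 14297.01 + 3838.62 = 18135.63

Total landed cost: USD 18135.63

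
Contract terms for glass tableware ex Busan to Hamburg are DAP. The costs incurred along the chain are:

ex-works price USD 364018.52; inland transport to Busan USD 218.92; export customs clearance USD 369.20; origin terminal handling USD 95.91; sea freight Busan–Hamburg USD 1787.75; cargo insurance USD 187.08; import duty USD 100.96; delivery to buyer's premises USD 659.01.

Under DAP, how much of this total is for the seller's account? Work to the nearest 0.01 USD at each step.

DAP: the seller bears all costs to the named destination except import duty and clearance.
Seller's account: goods 364018.52 + inland to port 218.92 + export clearance 369.20 + origin terminal 95.91 + freight 1787.75 + insurance 187.08 + delivery 659.01 = 367336.39
Buyer's account: duty 100.96 = 100.96

Seller's account: USD 367336.39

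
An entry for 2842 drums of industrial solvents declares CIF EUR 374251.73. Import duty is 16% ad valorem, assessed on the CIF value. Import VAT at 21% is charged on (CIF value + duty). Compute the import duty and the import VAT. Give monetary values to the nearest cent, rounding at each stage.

Import duty = 374251.73 × 16% = 59880.28
VAT base = CIF + duty = 374251.73 + 59880.28 = 434132.01
Import VAT = 434132.01 × 21% = 91167.72

Import duty: EUR 59880.28; import VAT: EUR 91167.72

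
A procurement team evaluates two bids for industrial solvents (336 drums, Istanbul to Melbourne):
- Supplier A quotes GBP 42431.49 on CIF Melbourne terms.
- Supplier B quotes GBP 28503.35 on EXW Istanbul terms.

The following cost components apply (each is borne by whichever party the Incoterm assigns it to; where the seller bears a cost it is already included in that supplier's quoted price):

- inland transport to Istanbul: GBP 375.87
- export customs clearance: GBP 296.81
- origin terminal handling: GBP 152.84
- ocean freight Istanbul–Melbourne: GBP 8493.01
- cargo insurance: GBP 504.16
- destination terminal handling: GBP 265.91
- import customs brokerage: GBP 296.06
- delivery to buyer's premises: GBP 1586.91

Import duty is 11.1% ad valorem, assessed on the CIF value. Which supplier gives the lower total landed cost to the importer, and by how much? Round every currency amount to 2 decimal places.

Supplier B is cheaper by GBP 4561.16

Supplier A (CIF):
The CIF price already equals the CIF value: 42431.49
Import duty = 42431.49 × 11.1% = 4709.90
Buyer bears (A): 265.91 + 296.06 + 1586.91 = 2148.88
Landed cost (A) = invoice 42431.49 + 2148.88 + duty 4709.90 = 49290.27
Supplier B (EXW):
CIF value = EXW price + inland to port + export clearance + origin terminal + freight + insurance = 28503.35 + 375.87 + 296.81 + 152.84 + 8493.01 + 504.16 = 38326.04
Import duty = 38326.04 × 11.1% = 4254.19
Buyer bears (B): 375.87 + 296.81 + 152.84 + 8493.01 + 504.16 + 265.91 + 296.06 + 1586.91 = 11971.57
Landed cost (B) = invoice 28503.35 + 11971.57 + duty 4254.19 = 44729.11
Difference = |49290.27 − 44729.11| = 4561.16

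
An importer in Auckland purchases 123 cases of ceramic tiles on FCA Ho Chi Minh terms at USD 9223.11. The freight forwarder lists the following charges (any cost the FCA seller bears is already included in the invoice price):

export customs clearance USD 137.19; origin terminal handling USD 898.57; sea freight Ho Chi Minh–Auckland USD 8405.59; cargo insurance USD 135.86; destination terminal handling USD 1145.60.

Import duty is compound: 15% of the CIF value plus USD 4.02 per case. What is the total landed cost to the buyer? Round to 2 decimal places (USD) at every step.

Total landed cost: USD 23102.66

FCA: the seller delivers export-cleared goods to the carrier; the buyer bears costs from that point.
Already in the invoice (seller's account under FCA): export clearance — exclude.
CIF value = FCA price + origin terminal + freight + insurance = 9223.11 + 898.57 + 8405.59 + 135.86 = 18663.13
Ad valorem component: 18663.13 × 15% = 2799.47
Specific component: 123 × 4.02 = 494.46
Import duty = 2799.47 + 494.46 = 3293.93
Buyer bears: origin terminal 898.57 + freight 8405.59 + insurance 135.86 + destination terminal 1145.60 + duty 3293.93 = 13879.55
Landed cost = invoice 9223.11 + 13879.55 = 23102.66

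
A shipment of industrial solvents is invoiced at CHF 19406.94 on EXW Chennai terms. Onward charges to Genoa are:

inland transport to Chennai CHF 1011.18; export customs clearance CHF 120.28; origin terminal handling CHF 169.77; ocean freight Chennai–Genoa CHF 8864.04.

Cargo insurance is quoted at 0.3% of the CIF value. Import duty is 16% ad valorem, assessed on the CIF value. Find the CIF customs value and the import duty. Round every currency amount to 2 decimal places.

CIF value: CHF 29661.19; import duty: CHF 4745.79

Let C be the CIF value. C = EXW price + pre-shipment costs + freight + 0.3% × C
C − 0.3% × C = 19406.94 + 1011.18 + 120.28 + 169.77 + 8864.04
0.997 × C = 29572.21
C = 29572.21 / 0.997 = 29661.19
Insurance premium = 0.3% × 29661.19 = 88.98
Import duty = 29661.19 × 16% = 4745.79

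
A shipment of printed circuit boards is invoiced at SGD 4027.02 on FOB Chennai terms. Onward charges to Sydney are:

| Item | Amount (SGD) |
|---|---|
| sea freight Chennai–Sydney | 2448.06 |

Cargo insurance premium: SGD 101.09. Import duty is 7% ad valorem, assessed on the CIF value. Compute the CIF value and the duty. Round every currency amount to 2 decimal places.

CIF value: SGD 6576.17; import duty: SGD 460.33

CIF = FOB price + freight + insurance
CIF = 4027.02 + 2448.06 + 101.09 = 6576.17
Import duty = 6576.17 × 7% = 460.33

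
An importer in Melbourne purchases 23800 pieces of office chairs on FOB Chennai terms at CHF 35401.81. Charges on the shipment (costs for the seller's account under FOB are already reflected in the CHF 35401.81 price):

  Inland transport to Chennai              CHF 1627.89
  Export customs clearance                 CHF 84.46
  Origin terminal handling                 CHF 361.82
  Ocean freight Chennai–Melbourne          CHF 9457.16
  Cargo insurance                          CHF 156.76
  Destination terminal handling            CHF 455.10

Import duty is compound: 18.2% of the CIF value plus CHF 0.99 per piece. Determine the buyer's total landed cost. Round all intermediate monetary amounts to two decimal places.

FOB: the seller bears costs until goods are on board at the origin port; the buyer bears freight, insurance and all costs thereafter.
Already in the invoice (seller's account under FOB): inland to port, export clearance, origin terminal — exclude.
CIF value = FOB price + freight + insurance = 35401.81 + 9457.16 + 156.76 = 45015.73
Ad valorem component: 45015.73 × 18.2% = 8192.86
Specific component: 23800 × 0.99 = 23562.00
Import duty = 8192.86 + 23562.00 = 31754.86
Buyer bears: freight 9457.16 + insurance 156.76 + destination terminal 455.10 + duty 31754.86 = 41823.88
Landed cost = invoice 35401.81 + 41823.88 = 77225.69

Total landed cost: CHF 77225.69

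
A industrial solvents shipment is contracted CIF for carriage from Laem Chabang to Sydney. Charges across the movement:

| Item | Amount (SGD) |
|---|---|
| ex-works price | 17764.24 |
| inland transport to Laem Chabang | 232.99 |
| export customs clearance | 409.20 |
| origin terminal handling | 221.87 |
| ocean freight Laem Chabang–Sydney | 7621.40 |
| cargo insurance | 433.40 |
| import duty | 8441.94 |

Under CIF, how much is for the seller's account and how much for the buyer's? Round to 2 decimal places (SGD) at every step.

Seller: SGD 26683.10; buyer: SGD 8441.94

CIF: the seller pays costs through ocean freight and marine insurance to the destination port.
Seller's account: goods 17764.24 + inland to port 232.99 + export clearance 409.20 + origin terminal 221.87 + freight 7621.40 + insurance 433.40 = 26683.10
Buyer's account: duty 8441.94 = 8441.94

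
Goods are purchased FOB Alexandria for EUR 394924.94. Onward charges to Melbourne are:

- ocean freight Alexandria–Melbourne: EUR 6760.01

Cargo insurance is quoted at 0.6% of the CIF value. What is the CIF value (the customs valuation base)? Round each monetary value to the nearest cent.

Let C be the CIF value. C = FOB price + freight + 0.6% × C
C − 0.6% × C = 394924.94 + 6760.01
0.994 × C = 401684.95
C = 401684.95 / 0.994 = 404109.61
Insurance premium = 0.6% × 404109.61 = 2424.66

CIF value: EUR 404109.61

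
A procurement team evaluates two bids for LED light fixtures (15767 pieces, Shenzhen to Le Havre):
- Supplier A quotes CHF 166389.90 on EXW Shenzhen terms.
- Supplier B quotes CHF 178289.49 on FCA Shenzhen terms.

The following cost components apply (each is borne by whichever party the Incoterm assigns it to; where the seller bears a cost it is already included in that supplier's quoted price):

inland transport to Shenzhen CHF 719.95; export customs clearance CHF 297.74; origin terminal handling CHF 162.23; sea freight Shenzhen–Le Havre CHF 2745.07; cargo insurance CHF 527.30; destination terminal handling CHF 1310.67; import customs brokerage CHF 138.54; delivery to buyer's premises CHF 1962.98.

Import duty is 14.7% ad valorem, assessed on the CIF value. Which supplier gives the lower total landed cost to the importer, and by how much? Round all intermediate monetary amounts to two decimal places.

Supplier A is cheaper by CHF 12481.54

Supplier A (EXW):
CIF value = EXW price + inland to port + export clearance + origin terminal + freight + insurance = 166389.90 + 719.95 + 297.74 + 162.23 + 2745.07 + 527.30 = 170842.19
Import duty = 170842.19 × 14.7% = 25113.80
Buyer bears (A): 719.95 + 297.74 + 162.23 + 2745.07 + 527.30 + 1310.67 + 138.54 + 1962.98 = 7864.48
Landed cost (A) = invoice 166389.90 + 7864.48 + duty 25113.80 = 199368.18
Supplier B (FCA):
CIF value = FCA price + origin terminal + freight + insurance = 178289.49 + 162.23 + 2745.07 + 527.30 = 181724.09
Import duty = 181724.09 × 14.7% = 26713.44
Buyer bears (B): 162.23 + 2745.07 + 527.30 + 1310.67 + 138.54 + 1962.98 = 6846.79
Landed cost (B) = invoice 178289.49 + 6846.79 + duty 26713.44 = 211849.72
Difference = |199368.18 − 211849.72| = 12481.54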